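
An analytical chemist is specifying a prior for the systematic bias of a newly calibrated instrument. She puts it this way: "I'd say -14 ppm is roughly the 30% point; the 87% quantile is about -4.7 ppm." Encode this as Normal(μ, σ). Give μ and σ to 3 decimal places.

μ = -11.046, σ = 5.634

The p-quantile of Normal(μ,σ) is μ + z_p·σ, with z_{0.3} = -0.5244 and z_{0.87} = 1.126.
Eliminate σ: μ = (z₂·x₁ − z₁·x₂)/(z₂ − z₁) = (1.126·-14 − (-0.5244)·-4.7)/1.651 = -11.046.
Then σ = (x₂ − x₁)/(z₂ − z₁) = (-4.7 − -14)/1.651 = 5.634.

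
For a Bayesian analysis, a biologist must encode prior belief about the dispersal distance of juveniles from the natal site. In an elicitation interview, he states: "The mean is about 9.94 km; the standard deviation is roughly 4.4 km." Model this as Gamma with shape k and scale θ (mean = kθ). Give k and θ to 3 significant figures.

For Gamma(k, scale θ): mean = kθ, variance = kθ², so CV = 1/√k.
CV = SD/mean = 4.4/9.94 = 0.4427, hence k = 1/CV² = 5.1.
Then θ = mean/k = 9.94/5.1 = 1.95.

k ≈ 5.1, θ ≈ 1.95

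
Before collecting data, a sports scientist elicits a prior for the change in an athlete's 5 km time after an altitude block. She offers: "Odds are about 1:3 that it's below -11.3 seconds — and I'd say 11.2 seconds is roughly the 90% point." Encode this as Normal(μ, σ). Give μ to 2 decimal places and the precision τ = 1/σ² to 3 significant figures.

For Normal(μ,σ), the p-quantile is μ + z_p·σ. Here z_{0.25} = -0.6745, z_{0.9} = 1.282.
So -11.3 = μ − 0.6745σ and 11.2 = μ + 1.282σ.
Subtracting: σ = (11.2 − -11.3)/(1.282 − (-0.6745)) = 11.50.
Then μ = -11.3 − (-0.6745)·11.50 = -3.54.
Precision τ = 1/σ² = 1/11.5² = 0.00756.

μ = -3.54, τ = 0.00756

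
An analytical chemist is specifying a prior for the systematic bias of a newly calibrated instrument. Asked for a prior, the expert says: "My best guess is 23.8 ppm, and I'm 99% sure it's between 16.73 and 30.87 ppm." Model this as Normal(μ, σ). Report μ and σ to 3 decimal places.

μ = 23.800, σ = 2.745

A symmetric 99% interval runs μ ± z·σ with z = 2.576.
Half-width = 7.07, so σ = 7.07/2.576 = 2.745.
μ is the stated best guess, 23.800.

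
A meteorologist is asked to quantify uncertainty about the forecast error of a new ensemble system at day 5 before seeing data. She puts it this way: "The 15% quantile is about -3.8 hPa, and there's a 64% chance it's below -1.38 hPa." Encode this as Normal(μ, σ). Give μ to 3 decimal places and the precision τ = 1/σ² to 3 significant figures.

The p-quantile of Normal(μ,σ) is μ + z_p·σ, with z_{0.15} = -1.036 and z_{0.64} = 0.3585.
Eliminate σ: μ = (z₂·x₁ − z₁·x₂)/(z₂ − z₁) = (0.3585·-3.8 − (-1.036)·-1.38)/1.395 = -2.002.
Then σ = (x₂ − x₁)/(z₂ − z₁) = (-1.38 − -3.8)/1.395 = 1.735.
Precision τ = 1/σ² = 1/1.735² = 0.332.

μ = -2.002, τ = 0.332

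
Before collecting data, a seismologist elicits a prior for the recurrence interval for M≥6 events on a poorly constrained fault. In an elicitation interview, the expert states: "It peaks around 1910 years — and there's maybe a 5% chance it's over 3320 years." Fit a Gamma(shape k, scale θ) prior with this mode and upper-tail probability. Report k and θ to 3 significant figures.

k ≈ 10.1, θ ≈ 209

Gamma(k,θ) with k>1 has mode (k−1)θ, so θ = 1910/(k−1).
Need P(X < 3320) = 0.95 with θ tied to k this way. Start at k = 2, θ = 1910: P(X<3320) ≈ 0.519.
Too low — raise k to concentrate. Iterating converges to k ≈ 10.1.
Then θ = 1910/(10.1−1) ≈ 209.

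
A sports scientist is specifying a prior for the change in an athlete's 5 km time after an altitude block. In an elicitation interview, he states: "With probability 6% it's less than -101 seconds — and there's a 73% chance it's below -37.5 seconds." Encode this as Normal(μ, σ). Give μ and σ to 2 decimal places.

The p-quantile of Normal(μ,σ) is μ + z_p·σ, with z_{0.06} = -1.555 and z_{0.73} = 0.6128.
Eliminate σ: μ = (z₂·x₁ − z₁·x₂)/(z₂ − z₁) = (0.6128·-101 − (-1.555)·-37.5)/2.168 = -55.45.
Then σ = (x₂ − x₁)/(z₂ − z₁) = (-37.5 − -101)/2.168 = 29.30.

μ = -55.45, σ = 29.30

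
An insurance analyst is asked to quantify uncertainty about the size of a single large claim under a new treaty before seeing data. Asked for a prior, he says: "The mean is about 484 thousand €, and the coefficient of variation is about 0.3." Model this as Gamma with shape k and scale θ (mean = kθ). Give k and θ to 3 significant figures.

For Gamma(k, scale θ): mean = kθ, variance = kθ², so CV = 1/√k.
CV = 0.3, hence k = 1/CV² = 11.1.
Then θ = mean/k = 484/11.1 = 43.6.

k ≈ 11.1, θ ≈ 43.6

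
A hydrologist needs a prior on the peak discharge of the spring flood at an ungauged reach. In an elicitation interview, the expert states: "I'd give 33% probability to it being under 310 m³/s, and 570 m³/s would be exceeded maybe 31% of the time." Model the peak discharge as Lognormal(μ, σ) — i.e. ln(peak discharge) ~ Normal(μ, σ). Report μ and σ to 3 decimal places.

If T ~ Lognormal(μ,σ) then ln T ~ Normal(μ,σ), so the p-quantile of ln T is μ + z_p·σ.
ln(310) = 5.737 and ln(570) = 6.346; z_{0.33} = -0.4399, z_{0.69} = 0.4959.
σ = (6.346 − 5.737)/(0.4959 − (-0.4399)) = 0.651.
μ = 5.737 − (-0.4399)·0.651 = 6.023.

μ ≈ 6.023, σ ≈ 0.651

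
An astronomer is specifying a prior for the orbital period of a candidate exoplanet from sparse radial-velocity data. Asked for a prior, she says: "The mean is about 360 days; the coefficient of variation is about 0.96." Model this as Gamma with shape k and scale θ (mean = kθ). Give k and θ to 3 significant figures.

k ≈ 1.09, θ ≈ 332

For Gamma(k, scale θ): mean = kθ, variance = kθ², so CV = 1/√k.
CV = 0.96, hence k = 1/CV² = 1.09.
Then θ = mean/k = 360/1.09 = 332.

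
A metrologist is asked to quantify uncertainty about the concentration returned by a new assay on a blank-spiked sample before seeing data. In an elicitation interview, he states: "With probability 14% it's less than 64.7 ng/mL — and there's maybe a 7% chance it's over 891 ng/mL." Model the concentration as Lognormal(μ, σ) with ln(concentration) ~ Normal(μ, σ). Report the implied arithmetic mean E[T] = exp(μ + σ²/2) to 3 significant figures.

If T ~ Lognormal(μ,σ) then ln T ~ Normal(μ,σ), so the p-quantile of ln T is μ + z_p·σ.
ln(64.7) = 4.17 and ln(891) = 6.792; z_{0.14} = -1.08, z_{0.93} = 1.476.
σ = (6.792 − 4.17)/(1.476 − (-1.08)) = 1.026.
μ = 4.17 − (-1.08)·1.026 = 5.278.
E[T] = exp(μ + σ²/2) = exp(5.278 + 0.5263) = 332 ng/mL.

E[T] ≈ 332 ng/mL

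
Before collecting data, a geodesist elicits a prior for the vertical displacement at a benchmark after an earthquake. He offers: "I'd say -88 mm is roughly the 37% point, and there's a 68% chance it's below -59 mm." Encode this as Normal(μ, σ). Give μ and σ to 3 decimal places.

The p-quantile of Normal(μ,σ) is μ + z_p·σ, with z_{0.37} = -0.3319 and z_{0.68} = 0.4677.
Eliminate σ: μ = (z₂·x₁ − z₁·x₂)/(z₂ − z₁) = (0.4677·-88 − (-0.3319)·-59)/0.7996 = -75.964.
Then σ = (x₂ − x₁)/(z₂ − z₁) = (-59 − -88)/0.7996 = 36.270.

μ = -75.964, σ = 36.270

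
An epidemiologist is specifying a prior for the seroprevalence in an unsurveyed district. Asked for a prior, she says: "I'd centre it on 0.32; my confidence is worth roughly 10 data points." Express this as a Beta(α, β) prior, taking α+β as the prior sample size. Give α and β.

α = 3.2, β = 6.8

Under the effective-sample-size interpretation, Beta(α, β) has prior mean α/(α+β) and prior sample size α+β.
So α+β = 10 and α/(α+β) = 0.32, giving α = 0.32·10 = 3.2 and β = 10 − 3.2 = 6.8.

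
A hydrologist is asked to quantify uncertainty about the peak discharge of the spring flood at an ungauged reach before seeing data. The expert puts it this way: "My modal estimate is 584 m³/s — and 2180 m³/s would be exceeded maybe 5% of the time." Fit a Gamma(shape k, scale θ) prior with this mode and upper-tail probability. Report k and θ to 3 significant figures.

Gamma(k,θ) with k>1 has mode (k−1)θ, so θ = 584/(k−1).
Need P(X < 2180) = 0.95 with θ tied to k this way. Start at k = 2, θ = 584: P(X<2180) ≈ 0.887.
Too low — raise k to concentrate. Iterating converges to k ≈ 2.47.
Then θ = 584/(2.47−1) ≈ 397.

k ≈ 2.47, θ ≈ 397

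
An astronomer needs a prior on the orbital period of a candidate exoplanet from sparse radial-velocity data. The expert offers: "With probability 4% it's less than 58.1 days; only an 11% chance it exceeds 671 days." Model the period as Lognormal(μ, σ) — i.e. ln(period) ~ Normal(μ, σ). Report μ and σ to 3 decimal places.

If T ~ Lognormal(μ,σ) then ln T ~ Normal(μ,σ), so the p-quantile of ln T is μ + z_p·σ.
ln(58.1) = 4.062 and ln(671) = 6.509; z_{0.04} = -1.751, z_{0.89} = 1.227.
σ = (6.509 − 4.062)/(1.227 − (-1.751)) = 0.822.
μ = 4.062 − (-1.751)·0.822 = 5.501.

μ ≈ 5.501, σ ≈ 0.822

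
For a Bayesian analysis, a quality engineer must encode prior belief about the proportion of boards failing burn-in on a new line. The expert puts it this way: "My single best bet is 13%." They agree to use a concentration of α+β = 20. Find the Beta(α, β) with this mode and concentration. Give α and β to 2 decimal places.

α = 3.34, β = 16.66

For α,β > 1 the Beta mode is (α−1)/(α+β−2). With α+β = 20, the mode is (α−1)/18.
Set (α−1)/18 = 0.13 → α = 1 + 0.13·18 = 3.34.
β = 20 − α = 16.66.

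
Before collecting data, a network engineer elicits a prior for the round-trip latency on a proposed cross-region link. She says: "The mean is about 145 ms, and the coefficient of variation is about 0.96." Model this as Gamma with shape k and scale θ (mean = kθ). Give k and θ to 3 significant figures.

k ≈ 1.09, θ ≈ 134

For Gamma(k, scale θ): mean = kθ, variance = kθ², so CV = 1/√k.
CV = 0.96, hence k = 1/CV² = 1.09.
Then θ = mean/k = 145/1.09 = 134.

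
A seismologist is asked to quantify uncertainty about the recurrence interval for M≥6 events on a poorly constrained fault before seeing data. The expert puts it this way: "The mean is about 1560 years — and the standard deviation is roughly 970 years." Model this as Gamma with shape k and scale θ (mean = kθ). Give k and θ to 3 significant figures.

For Gamma(k, scale θ): mean = kθ, variance = kθ², so CV = 1/√k.
CV = SD/mean = 970/1560 = 0.6218, hence k = 1/CV² = 2.59.
Then θ = mean/k = 1560/2.59 = 603.

k ≈ 2.59, θ ≈ 603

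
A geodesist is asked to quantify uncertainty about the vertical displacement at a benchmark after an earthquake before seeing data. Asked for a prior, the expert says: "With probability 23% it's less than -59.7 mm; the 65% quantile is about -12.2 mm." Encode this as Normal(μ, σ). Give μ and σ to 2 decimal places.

μ = -28.48, σ = 42.25

The p-quantile of Normal(μ,σ) is μ + z_p·σ, with z_{0.23} = -0.7388 and z_{0.65} = 0.3853.
Eliminate σ: μ = (z₂·x₁ − z₁·x₂)/(z₂ − z₁) = (0.3853·-59.7 − (-0.7388)·-12.2)/1.124 = -28.48.
Then σ = (x₂ − x₁)/(z₂ − z₁) = (-12.2 − -59.7)/1.124 = 42.25.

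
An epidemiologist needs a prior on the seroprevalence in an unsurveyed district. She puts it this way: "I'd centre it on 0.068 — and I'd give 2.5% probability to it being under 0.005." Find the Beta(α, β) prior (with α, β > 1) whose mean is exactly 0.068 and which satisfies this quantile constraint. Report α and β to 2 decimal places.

With mean 0.068 fixed, write α = 0.068s, β = 0.932s where s = α+β.
Need P(θ < 0.005) = 0.025 under Beta(0.068s, 0.932s). Normal approximation: (q−m)/√(m(1−m)/s) ≈ z_{0.025} = -1.96, so s ≈ 0.068·0.932·(-1.96)²/(0.005−0.068)² = 61.3.
At s = 61.3: P(θ<0.005) ≈ 0.000. Adjusting to match 0.025 gives s ≈ 21.70.
So α = 0.068·21.70 ≈ 1.48, β = 0.932·21.70 ≈ 20.22.

α ≈ 1.48, β ≈ 20.22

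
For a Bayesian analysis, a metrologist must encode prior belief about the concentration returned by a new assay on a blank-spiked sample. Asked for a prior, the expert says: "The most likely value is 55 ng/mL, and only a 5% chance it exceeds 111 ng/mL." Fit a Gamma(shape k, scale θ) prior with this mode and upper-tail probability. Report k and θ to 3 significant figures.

Gamma(k,θ) with k>1 has mode (k−1)θ, so θ = 55/(k−1).
Need P(X < 111) = 0.95 with θ tied to k this way. Start at k = 2, θ = 55: P(X<111) ≈ 0.599.
Too low — raise k to concentrate. Iterating converges to k ≈ 6.62.
Then θ = 55/(6.62−1) ≈ 9.79.

k ≈ 6.62, θ ≈ 9.79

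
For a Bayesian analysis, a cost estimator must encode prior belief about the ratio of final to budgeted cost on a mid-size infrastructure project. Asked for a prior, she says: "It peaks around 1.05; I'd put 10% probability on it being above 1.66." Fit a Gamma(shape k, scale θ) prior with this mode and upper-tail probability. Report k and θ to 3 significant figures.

Gamma(k,θ) with k>1 has mode (k−1)θ, so θ = 1.05/(k−1).
Need P(X < 1.66) = 0.9 with θ tied to k this way. Start at k = 2, θ = 1.05: P(X<1.66) ≈ 0.469.
Too low — raise k to concentrate. Iterating converges to k ≈ 9.94.
Then θ = 1.05/(9.94−1) ≈ 0.117.

k ≈ 9.94, θ ≈ 0.117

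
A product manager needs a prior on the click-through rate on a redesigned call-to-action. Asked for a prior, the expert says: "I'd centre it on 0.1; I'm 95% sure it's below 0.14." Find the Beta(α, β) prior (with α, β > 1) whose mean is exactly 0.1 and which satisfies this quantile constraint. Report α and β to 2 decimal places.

With mean 0.1 fixed, write α = 0.1s, β = 0.9s where s = α+β.
Need P(θ < 0.14) = 0.95 under Beta(0.1s, 0.9s). Normal approximation: (q−m)/√(m(1−m)/s) ≈ z_{0.95} = 1.64, so s ≈ 0.1·0.9·(1.64)²/(0.14−0.1)² = 152.2.
At s = 152.2: P(θ<0.14) ≈ 0.940. Adjusting to match 0.95 gives s ≈ 171.95.
So α = 0.1·171.95 ≈ 17.20, β = 0.9·171.95 ≈ 154.76.

α ≈ 17.20, β ≈ 154.76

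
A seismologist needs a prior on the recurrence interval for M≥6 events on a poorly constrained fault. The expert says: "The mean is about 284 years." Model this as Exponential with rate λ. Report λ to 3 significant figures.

λ ≈ 0.00352

Exponential mean = 1/λ, so λ = 1/284.0 = 0.00352.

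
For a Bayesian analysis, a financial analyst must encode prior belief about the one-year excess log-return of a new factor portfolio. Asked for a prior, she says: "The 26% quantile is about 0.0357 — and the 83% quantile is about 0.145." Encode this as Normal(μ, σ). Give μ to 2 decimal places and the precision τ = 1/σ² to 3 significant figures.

For Normal(μ,σ), the p-quantile is μ + z_p·σ. Here z_{0.26} = -0.6433, z_{0.83} = 0.9542.
So 0.0357 = μ − 0.6433σ and 0.145 = μ + 0.9542σ.
Subtracting: σ = (0.145 − 0.0357)/(0.9542 − (-0.6433)) = 0.07.
Then μ = 0.0357 − (-0.6433)·0.07 = 0.08.
Precision τ = 1/σ² = 1/0.06842² = 214.

μ = 0.08, τ = 214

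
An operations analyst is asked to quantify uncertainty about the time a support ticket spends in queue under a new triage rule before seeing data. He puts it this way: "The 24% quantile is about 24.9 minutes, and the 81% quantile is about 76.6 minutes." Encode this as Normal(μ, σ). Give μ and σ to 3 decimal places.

The p-quantile of Normal(μ,σ) is μ + z_p·σ, with z_{0.24} = -0.7063 and z_{0.81} = 0.8779.
Eliminate σ: μ = (z₂·x₁ − z₁·x₂)/(z₂ − z₁) = (0.8779·24.9 − (-0.7063)·76.6)/1.584 = 47.950.
Then σ = (x₂ − x₁)/(z₂ − z₁) = (76.6 − 24.9)/1.584 = 32.635.

μ = 47.950, σ = 32.635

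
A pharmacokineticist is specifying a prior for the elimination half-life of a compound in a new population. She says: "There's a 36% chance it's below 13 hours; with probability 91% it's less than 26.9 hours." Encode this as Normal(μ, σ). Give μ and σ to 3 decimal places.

μ = 15.932, σ = 8.180

For Normal(μ,σ), the p-quantile is μ + z_p·σ. Here z_{0.36} = -0.3585, z_{0.91} = 1.341.
So 13 = μ − 0.3585σ and 26.9 = μ + 1.341σ.
Subtracting: σ = (26.9 − 13)/(1.341 − (-0.3585)) = 8.180.
Then μ = 13 − (-0.3585)·8.180 = 15.932.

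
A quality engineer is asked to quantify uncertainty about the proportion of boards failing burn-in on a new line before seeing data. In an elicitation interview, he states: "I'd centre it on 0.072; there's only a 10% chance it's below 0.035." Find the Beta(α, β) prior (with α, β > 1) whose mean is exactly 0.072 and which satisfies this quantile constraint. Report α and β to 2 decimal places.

With mean 0.072 fixed, write α = 0.072s, β = 0.928s where s = α+β.
Need P(θ < 0.035) = 0.1 under Beta(0.072s, 0.928s). Normal approximation: (q−m)/√(m(1−m)/s) ≈ z_{0.1} = -1.28, so s ≈ 0.072·0.928·(-1.28)²/(0.035−0.072)² = 80.2.
At s = 80.2: P(θ<0.035) ≈ 0.074. Adjusting to match 0.1 gives s ≈ 65.34.
So α = 0.072·65.34 ≈ 4.70, β = 0.928·65.34 ≈ 60.63.

α ≈ 4.70, β ≈ 60.63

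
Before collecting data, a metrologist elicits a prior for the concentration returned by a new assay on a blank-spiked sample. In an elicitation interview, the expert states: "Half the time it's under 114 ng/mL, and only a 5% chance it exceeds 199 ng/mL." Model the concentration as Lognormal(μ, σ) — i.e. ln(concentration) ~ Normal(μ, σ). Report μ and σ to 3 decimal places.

μ ≈ 4.736, σ ≈ 0.339

If T ~ Lognormal(μ,σ) then ln T ~ Normal(μ,σ), so the p-quantile of ln T is μ + z_p·σ.
ln(114) = 4.736 and ln(199) = 5.293; z_{0.5} = 0, z_{0.95} = 1.645.
σ = (5.293 − 4.736)/(1.645 − (0)) = 0.339.
μ = 4.736 − (0)·0.339 = 4.736.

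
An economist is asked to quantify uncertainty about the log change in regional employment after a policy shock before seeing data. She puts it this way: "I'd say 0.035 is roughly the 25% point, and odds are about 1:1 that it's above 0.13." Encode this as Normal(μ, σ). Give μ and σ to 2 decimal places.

μ = 0.13, σ = 0.14

For Normal(μ,σ), the p-quantile is μ + z_p·σ. Here z_{0.25} = -0.6745, z_{0.5} = 0.
So 0.035 = μ − 0.6745σ and 0.13 = μ + 0σ.
Subtracting: σ = (0.13 − 0.035)/(0 − (-0.6745)) = 0.14.
Then μ = 0.035 − (-0.6745)·0.14 = 0.13.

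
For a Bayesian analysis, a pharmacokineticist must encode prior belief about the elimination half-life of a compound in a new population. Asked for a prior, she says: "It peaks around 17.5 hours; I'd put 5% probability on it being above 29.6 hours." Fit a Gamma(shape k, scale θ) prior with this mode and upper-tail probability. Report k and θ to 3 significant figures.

Gamma(k,θ) with k>1 has mode (k−1)θ, so θ = 17.5/(k−1).
Need P(X < 29.6) = 0.95 with θ tied to k this way. Start at k = 2, θ = 17.5: P(X<29.6) ≈ 0.504.
Too low — raise k to concentrate. Iterating converges to k ≈ 11.1.
Then θ = 17.5/(11.1−1) ≈ 1.73.

k ≈ 11.1, θ ≈ 1.73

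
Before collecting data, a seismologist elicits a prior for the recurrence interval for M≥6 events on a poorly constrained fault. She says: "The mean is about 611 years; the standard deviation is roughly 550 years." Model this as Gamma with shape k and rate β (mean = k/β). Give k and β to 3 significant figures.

k ≈ 1.23, β ≈ 0.00202

For Gamma(k, rate β): mean = k/β, variance = k/β², so CV = 1/√k.
CV = SD/mean = 550/611 = 0.9002, hence k = 1/CV² = 1.23.
Then β = k/mean = 1.23/611 = 0.00202.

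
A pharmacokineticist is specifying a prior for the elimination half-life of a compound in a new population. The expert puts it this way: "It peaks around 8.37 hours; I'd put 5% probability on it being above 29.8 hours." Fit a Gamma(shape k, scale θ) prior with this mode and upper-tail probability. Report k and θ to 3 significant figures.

k ≈ 2.6, θ ≈ 5.24

Gamma(k,θ) with k>1 has mode (k−1)θ, so θ = 8.37/(k−1).
Need P(X < 29.8) = 0.95 with θ tied to k this way. Start at k = 2, θ = 8.37: P(X<29.8) ≈ 0.870.
Too low — raise k to concentrate. Iterating converges to k ≈ 2.6.
Then θ = 8.37/(2.6−1) ≈ 5.24.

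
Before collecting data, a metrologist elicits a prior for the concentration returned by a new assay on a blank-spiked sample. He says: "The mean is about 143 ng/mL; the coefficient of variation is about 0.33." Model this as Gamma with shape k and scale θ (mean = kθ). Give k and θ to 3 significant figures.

k ≈ 9.18, θ ≈ 15.6

For Gamma(k, scale θ): mean = kθ, variance = kθ², so CV = 1/√k.
CV = 0.33, hence k = 1/CV² = 9.18.
Then θ = mean/k = 143/9.18 = 15.6.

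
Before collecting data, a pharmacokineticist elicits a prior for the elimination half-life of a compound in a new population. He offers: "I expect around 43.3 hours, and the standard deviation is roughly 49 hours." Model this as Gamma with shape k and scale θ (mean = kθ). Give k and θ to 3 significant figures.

For Gamma(k, scale θ): mean = kθ, variance = kθ², so CV = 1/√k.
CV = SD/mean = 49/43.3 = 1.132, hence k = 1/CV² = 0.781.
Then θ = mean/k = 43.3/0.781 = 55.5.

k ≈ 0.781, θ ≈ 55.5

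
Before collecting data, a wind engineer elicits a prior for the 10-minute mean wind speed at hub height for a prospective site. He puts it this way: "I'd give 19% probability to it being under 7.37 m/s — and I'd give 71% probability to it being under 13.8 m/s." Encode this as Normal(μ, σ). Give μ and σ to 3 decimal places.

For Normal(μ,σ), the p-quantile is μ + z_p·σ. Here z_{0.19} = -0.8779, z_{0.71} = 0.5534.
So 7.37 = μ − 0.8779σ and 13.8 = μ + 0.5534σ.
Subtracting: σ = (13.8 − 7.37)/(0.5534 − (-0.8779)) = 4.492.
Then μ = 7.37 − (-0.8779)·4.492 = 11.314.

μ = 11.314, σ = 4.492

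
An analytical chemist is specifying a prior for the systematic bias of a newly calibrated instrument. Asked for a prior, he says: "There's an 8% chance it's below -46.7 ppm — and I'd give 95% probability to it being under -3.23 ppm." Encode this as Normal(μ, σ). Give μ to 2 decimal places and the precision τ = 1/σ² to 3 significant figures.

For Normal(μ,σ), the p-quantile is μ + z_p·σ. Here z_{0.08} = -1.405, z_{0.95} = 1.645.
So -46.7 = μ − 1.405σ and -3.23 = μ + 1.645σ.
Subtracting: σ = (-3.23 − -46.7)/(1.645 − (-1.405)) = 14.25.
Then μ = -46.7 − (-1.405)·14.25 = -26.67.
Precision τ = 1/σ² = 1/14.25² = 0.00492.

μ = -26.67, τ = 0.00492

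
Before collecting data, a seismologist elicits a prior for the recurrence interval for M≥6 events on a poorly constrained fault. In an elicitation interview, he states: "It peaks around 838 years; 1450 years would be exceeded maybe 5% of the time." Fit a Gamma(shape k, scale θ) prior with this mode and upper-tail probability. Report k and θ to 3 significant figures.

k ≈ 10.3, θ ≈ 90.3

Gamma(k,θ) with k>1 has mode (k−1)θ, so θ = 838/(k−1).
Need P(X < 1450) = 0.95 with θ tied to k this way. Start at k = 2, θ = 838: P(X<1450) ≈ 0.516.
Too low — raise k to concentrate. Iterating converges to k ≈ 10.3.
Then θ = 838/(10.3−1) ≈ 90.3.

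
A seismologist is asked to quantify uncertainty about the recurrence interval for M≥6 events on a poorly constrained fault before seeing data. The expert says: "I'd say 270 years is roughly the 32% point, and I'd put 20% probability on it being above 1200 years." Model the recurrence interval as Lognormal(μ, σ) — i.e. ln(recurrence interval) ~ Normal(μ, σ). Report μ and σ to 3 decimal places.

μ ≈ 6.131, σ ≈ 1.139

If T ~ Lognormal(μ,σ) then ln T ~ Normal(μ,σ), so the p-quantile of ln T is μ + z_p·σ.
ln(270) = 5.598 and ln(1200) = 7.09; z_{0.32} = -0.4677, z_{0.8} = 0.8416.
σ = (7.09 − 5.598)/(0.8416 − (-0.4677)) = 1.139.
μ = 5.598 − (-0.4677)·1.139 = 6.131.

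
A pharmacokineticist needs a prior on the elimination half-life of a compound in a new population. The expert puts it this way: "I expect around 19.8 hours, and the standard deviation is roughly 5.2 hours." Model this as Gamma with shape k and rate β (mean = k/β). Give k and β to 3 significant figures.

k ≈ 14.5, β ≈ 0.732

For Gamma(k, rate β): mean = k/β, variance = k/β², so CV = 1/√k.
CV = SD/mean = 5.2/19.8 = 0.2626, hence k = 1/CV² = 14.5.
Then β = k/mean = 14.5/19.8 = 0.732.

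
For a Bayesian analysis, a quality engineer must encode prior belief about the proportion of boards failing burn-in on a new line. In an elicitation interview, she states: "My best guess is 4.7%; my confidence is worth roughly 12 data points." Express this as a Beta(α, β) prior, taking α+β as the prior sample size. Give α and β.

Under the effective-sample-size interpretation, Beta(α, β) has prior mean α/(α+β) and prior sample size α+β.
So α+β = 12 and α/(α+β) = 0.047, giving α = 0.047·12 = 0.564 and β = 12 − 0.564 = 11.436.

α = 0.564, β = 11.436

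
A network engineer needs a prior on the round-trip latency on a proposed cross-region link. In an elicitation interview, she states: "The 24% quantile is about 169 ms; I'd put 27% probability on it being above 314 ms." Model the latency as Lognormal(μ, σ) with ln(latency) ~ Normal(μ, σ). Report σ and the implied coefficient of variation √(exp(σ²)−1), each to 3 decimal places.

σ ≈ 0.470, CV ≈ 0.497

If T ~ Lognormal(μ,σ) then ln T ~ Normal(μ,σ), so the p-quantile of ln T is μ + z_p·σ.
ln(169) = 5.13 and ln(314) = 5.749; z_{0.24} = -0.7063, z_{0.73} = 0.6128.
σ = (5.749 − 5.13)/(0.6128 − (-0.7063)) = 0.470.
μ = 5.13 − (-0.7063)·0.470 = 5.462.
CV = √(exp(σ²)−1) = √(exp(0.2206)−1) = 0.497.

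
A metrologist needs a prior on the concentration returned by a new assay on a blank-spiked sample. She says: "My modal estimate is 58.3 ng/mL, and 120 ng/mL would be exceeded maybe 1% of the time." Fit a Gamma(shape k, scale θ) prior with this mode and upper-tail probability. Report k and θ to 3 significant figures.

Gamma(k,θ) with k>1 has mode (k−1)θ, so θ = 58.3/(k−1).
Need P(X < 120) = 0.99 with θ tied to k this way. Start at k = 2, θ = 58.3: P(X<120) ≈ 0.610.
Too low — raise k to concentrate. Iterating converges to k ≈ 10.4.
Then θ = 58.3/(10.4−1) ≈ 6.22.

k ≈ 10.4, θ ≈ 6.22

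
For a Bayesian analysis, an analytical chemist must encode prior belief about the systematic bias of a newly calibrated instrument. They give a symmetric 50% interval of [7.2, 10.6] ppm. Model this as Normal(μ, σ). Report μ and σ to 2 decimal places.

A symmetric 50% interval runs μ ± z·σ with z = 0.6745.
Half-width = 1.7, so σ = 1.7/0.6745 = 2.52.
μ is the interval midpoint, 8.90.

μ = 8.90, σ = 2.52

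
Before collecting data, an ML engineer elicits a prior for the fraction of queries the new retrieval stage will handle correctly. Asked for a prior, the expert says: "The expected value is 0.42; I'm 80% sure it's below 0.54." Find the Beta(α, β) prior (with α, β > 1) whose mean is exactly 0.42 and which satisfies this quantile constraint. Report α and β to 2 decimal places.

α ≈ 4.97, β ≈ 6.87

With mean 0.42 fixed, write α = 0.42s, β = 0.58s where s = α+β.
Need P(θ < 0.54) = 0.8 under Beta(0.42s, 0.58s). Normal approximation: (q−m)/√(m(1−m)/s) ≈ z_{0.8} = 0.842, so s ≈ 0.42·0.58·(0.842)²/(0.54−0.42)² = 12.0.
At s = 12.0: P(θ<0.54) ≈ 0.801. Adjusting to match 0.8 gives s ≈ 11.84.
So α = 0.42·11.84 ≈ 4.97, β = 0.58·11.84 ≈ 6.87.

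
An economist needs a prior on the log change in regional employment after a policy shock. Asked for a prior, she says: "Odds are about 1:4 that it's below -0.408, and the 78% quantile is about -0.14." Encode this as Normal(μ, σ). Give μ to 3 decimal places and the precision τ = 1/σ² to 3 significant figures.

For Normal(μ,σ), the p-quantile is μ + z_p·σ. Here z_{0.2} = -0.8416, z_{0.78} = 0.7722.
So -0.408 = μ − 0.8416σ and -0.14 = μ + 0.7722σ.
Subtracting: σ = (-0.14 − -0.408)/(0.7722 − (-0.8416)) = 0.166.
Then μ = -0.408 − (-0.8416)·0.166 = -0.268.
Precision τ = 1/σ² = 1/0.1661² = 36.3.

μ = -0.268, τ = 36.3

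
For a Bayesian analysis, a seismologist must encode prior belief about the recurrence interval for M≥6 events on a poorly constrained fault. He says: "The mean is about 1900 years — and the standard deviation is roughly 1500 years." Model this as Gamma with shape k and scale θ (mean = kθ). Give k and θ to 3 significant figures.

k ≈ 1.6, θ ≈ 1180

For Gamma(k, scale θ): mean = kθ, variance = kθ², so CV = 1/√k.
CV = SD/mean = 1500/1900 = 0.7895, hence k = 1/CV² = 1.6.
Then θ = mean/k = 1900/1.6 = 1180.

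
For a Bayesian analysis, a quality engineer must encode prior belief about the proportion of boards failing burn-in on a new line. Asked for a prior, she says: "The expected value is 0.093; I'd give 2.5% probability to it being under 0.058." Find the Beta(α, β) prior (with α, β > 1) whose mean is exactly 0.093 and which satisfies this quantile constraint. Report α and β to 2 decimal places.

With mean 0.093 fixed, write α = 0.093s, β = 0.907s where s = α+β.
Need P(θ < 0.058) = 0.025 under Beta(0.093s, 0.907s). Normal approximation: (q−m)/√(m(1−m)/s) ≈ z_{0.025} = -1.96, so s ≈ 0.093·0.907·(-1.96)²/(0.058−0.093)² = 264.5.
At s = 264.5: P(θ<0.058) ≈ 0.014. Adjusting to match 0.025 gives s ≈ 214.92.
So α = 0.093·214.92 ≈ 19.99, β = 0.907·214.92 ≈ 194.93.

α ≈ 19.99, β ≈ 194.93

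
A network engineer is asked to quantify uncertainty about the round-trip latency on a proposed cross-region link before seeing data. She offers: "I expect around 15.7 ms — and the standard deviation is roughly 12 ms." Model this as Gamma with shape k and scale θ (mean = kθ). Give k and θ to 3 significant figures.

For Gamma(k, scale θ): mean = kθ, variance = kθ², so CV = 1/√k.
CV = SD/mean = 12/15.7 = 0.7643, hence k = 1/CV² = 1.71.
Then θ = mean/k = 15.7/1.71 = 9.17.

k ≈ 1.71, θ ≈ 9.17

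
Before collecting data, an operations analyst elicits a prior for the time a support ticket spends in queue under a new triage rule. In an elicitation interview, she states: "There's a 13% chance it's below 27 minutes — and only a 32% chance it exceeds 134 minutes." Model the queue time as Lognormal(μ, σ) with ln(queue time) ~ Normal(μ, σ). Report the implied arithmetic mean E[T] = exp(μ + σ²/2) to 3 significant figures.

E[T] ≈ 139 minutes

If T ~ Lognormal(μ,σ) then ln T ~ Normal(μ,σ), so the p-quantile of ln T is μ + z_p·σ.
ln(27) = 3.296 and ln(134) = 4.898; z_{0.13} = -1.126, z_{0.68} = 0.4677.
σ = (4.898 − 3.296)/(0.4677 − (-1.126)) = 1.005.
μ = 3.296 − (-1.126)·1.005 = 4.428.
E[T] = exp(μ + σ²/2) = exp(4.428 + 0.5050) = 139 minutes.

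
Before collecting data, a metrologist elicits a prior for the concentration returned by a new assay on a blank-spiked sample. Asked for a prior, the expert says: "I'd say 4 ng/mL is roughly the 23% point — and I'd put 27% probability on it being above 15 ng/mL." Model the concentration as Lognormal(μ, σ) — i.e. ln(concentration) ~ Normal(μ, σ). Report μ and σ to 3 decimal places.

If T ~ Lognormal(μ,σ) then ln T ~ Normal(μ,σ), so the p-quantile of ln T is μ + z_p·σ.
ln(4) = 1.386 and ln(15) = 2.708; z_{0.23} = -0.7388, z_{0.73} = 0.6128.
σ = (2.708 − 1.386)/(0.6128 − (-0.7388)) = 0.978.
μ = 1.386 − (-0.7388)·0.978 = 2.109.

μ ≈ 2.109, σ ≈ 0.978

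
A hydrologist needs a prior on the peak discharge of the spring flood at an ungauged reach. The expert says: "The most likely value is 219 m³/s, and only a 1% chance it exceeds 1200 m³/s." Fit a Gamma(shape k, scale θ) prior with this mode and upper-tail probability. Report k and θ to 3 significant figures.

Gamma(k,θ) with k>1 has mode (k−1)θ, so θ = 219/(k−1).
Need P(X < 1200) = 0.99 with θ tied to k this way. Start at k = 2, θ = 219: P(X<1200) ≈ 0.973.
Too low — raise k to concentrate. Iterating converges to k ≈ 2.32.
Then θ = 219/(2.32−1) ≈ 166.

k ≈ 2.32, θ ≈ 166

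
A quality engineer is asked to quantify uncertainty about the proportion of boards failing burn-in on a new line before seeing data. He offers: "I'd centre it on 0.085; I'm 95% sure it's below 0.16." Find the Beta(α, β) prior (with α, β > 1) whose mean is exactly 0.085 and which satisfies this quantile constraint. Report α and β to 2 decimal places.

α ≈ 3.98, β ≈ 42.88

With mean 0.085 fixed, write α = 0.085s, β = 0.915s where s = α+β.
Need P(θ < 0.16) = 0.95 under Beta(0.085s, 0.915s). Normal approximation: (q−m)/√(m(1−m)/s) ≈ z_{0.95} = 1.64, so s ≈ 0.085·0.915·(1.64)²/(0.16−0.085)² = 37.4.
At s = 37.4: P(θ<0.16) ≈ 0.933. Adjusting to match 0.95 gives s ≈ 46.86.
So α = 0.085·46.86 ≈ 3.98, β = 0.915·46.86 ≈ 42.88.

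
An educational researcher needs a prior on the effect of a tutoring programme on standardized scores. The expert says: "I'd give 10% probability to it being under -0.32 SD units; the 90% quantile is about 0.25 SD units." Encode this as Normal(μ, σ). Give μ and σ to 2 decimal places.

The p-quantile of Normal(μ,σ) is μ + z_p·σ, with z_{0.1} = -1.282 and z_{0.9} = 1.282.
Eliminate σ: μ = (z₂·x₁ − z₁·x₂)/(z₂ − z₁) = (1.282·-0.32 − (-1.282)·0.25)/2.563 = -0.03.
Then σ = (x₂ − x₁)/(z₂ − z₁) = (0.25 − -0.32)/2.563 = 0.22.

μ = -0.03, σ = 0.22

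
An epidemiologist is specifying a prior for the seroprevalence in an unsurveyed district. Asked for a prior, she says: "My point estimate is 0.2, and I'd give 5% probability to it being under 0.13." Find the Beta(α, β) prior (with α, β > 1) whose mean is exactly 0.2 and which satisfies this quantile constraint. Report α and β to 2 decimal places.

With mean 0.2 fixed, write α = 0.2s, β = 0.8s where s = α+β.
Need P(θ < 0.13) = 0.05 under Beta(0.2s, 0.8s). Normal approximation: (q−m)/√(m(1−m)/s) ≈ z_{0.05} = -1.64, so s ≈ 0.2·0.8·(-1.64)²/(0.13−0.2)² = 88.3.
At s = 88.3: P(θ<0.13) ≈ 0.038. Adjusting to match 0.05 gives s ≈ 76.64.
So α = 0.2·76.64 ≈ 15.33, β = 0.8·76.64 ≈ 61.31.

α ≈ 15.33, β ≈ 61.31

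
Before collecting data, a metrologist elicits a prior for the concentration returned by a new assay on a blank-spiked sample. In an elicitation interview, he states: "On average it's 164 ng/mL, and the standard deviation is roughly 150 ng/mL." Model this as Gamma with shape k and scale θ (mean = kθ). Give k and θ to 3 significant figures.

k ≈ 1.2, θ ≈ 137

For Gamma(k, scale θ): mean = kθ, variance = kθ², so CV = 1/√k.
CV = SD/mean = 150/164 = 0.9146, hence k = 1/CV² = 1.2.
Then θ = mean/k = 164/1.2 = 137.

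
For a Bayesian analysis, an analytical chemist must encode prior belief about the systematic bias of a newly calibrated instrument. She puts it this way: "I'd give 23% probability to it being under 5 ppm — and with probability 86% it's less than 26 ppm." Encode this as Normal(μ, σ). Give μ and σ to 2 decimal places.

For Normal(μ,σ), the p-quantile is μ + z_p·σ. Here z_{0.23} = -0.7388, z_{0.86} = 1.08.
So 5 = μ − 0.7388σ and 26 = μ + 1.08σ.
Subtracting: σ = (26 − 5)/(1.08 − (-0.7388)) = 11.54.
Then μ = 5 − (-0.7388)·11.54 = 13.53.

μ = 13.53, σ = 11.54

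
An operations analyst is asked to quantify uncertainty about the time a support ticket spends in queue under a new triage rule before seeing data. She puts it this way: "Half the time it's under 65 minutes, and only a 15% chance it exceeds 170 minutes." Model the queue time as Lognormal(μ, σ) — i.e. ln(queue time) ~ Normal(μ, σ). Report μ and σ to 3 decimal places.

μ ≈ 4.174, σ ≈ 0.928

If T ~ Lognormal(μ,σ) then ln T ~ Normal(μ,σ), so the p-quantile of ln T is μ + z_p·σ.
ln(65) = 4.174 and ln(170) = 5.136; z_{0.5} = 0, z_{0.85} = 1.036.
σ = (5.136 − 4.174)/(1.036 − (0)) = 0.928.
μ = 4.174 − (0)·0.928 = 4.174.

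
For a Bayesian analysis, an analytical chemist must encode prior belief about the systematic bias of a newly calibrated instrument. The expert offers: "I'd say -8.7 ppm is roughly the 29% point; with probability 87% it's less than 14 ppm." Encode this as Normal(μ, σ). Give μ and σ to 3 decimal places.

For Normal(μ,σ), the p-quantile is μ + z_p·σ. Here z_{0.29} = -0.5534, z_{0.87} = 1.126.
So -8.7 = μ − 0.5534σ and 14 = μ + 1.126σ.
Subtracting: σ = (14 − -8.7)/(1.126 − (-0.5534)) = 13.514.
Then μ = -8.7 − (-0.5534)·13.514 = -1.222.

μ = -1.222, σ = 13.514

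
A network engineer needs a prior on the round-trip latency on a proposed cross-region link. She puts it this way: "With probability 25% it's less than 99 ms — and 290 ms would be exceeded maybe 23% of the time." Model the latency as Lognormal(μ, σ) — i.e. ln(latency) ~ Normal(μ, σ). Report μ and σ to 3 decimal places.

If T ~ Lognormal(μ,σ) then ln T ~ Normal(μ,σ), so the p-quantile of ln T is μ + z_p·σ.
ln(99) = 4.595 and ln(290) = 5.67; z_{0.25} = -0.6745, z_{0.77} = 0.7388.
σ = (5.67 − 4.595)/(0.7388 − (-0.6745)) = 0.760.
μ = 4.595 − (-0.6745)·0.760 = 5.108.

μ ≈ 5.108, σ ≈ 0.760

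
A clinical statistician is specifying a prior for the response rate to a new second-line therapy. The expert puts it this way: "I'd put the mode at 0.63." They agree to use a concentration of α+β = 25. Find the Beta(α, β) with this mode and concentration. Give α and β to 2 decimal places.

α = 15.49, β = 9.51

For α,β > 1 the Beta mode is (α−1)/(α+β−2). With α+β = 25, the mode is (α−1)/23.
Set (α−1)/23 = 0.63 → α = 1 + 0.63·23 = 15.49.
β = 25 − α = 9.51.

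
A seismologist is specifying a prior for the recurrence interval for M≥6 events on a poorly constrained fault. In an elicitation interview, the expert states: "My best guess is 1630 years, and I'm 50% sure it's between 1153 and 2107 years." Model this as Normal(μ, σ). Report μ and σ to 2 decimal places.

A symmetric 50% interval runs μ ± z·σ with z = 0.6745.
Half-width = 477, so σ = 477/0.6745 = 707.20.
μ is the stated best guess, 1630.00.

μ = 1630.00, σ = 707.20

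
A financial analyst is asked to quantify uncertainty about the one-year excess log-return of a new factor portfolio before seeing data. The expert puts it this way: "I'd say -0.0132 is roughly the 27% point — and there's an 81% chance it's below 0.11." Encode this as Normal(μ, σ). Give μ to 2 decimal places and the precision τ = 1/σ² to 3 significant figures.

For Normal(μ,σ), the p-quantile is μ + z_p·σ. Here z_{0.27} = -0.6128, z_{0.81} = 0.8779.
So -0.0132 = μ − 0.6128σ and 0.11 = μ + 0.8779σ.
Subtracting: σ = (0.11 − -0.0132)/(0.8779 − (-0.6128)) = 0.08.
Then μ = -0.0132 − (-0.6128)·0.08 = 0.04.
Precision τ = 1/σ² = 1/0.08265² = 146.

μ = 0.04, τ = 146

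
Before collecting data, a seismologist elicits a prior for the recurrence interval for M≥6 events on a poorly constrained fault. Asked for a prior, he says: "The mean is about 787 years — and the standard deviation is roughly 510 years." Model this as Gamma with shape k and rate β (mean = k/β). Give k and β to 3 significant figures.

For Gamma(k, rate β): mean = k/β, variance = k/β², so CV = 1/√k.
CV = SD/mean = 510/787 = 0.648, hence k = 1/CV² = 2.38.
Then β = k/mean = 2.38/787 = 0.00303.

k ≈ 2.38, β ≈ 0.00303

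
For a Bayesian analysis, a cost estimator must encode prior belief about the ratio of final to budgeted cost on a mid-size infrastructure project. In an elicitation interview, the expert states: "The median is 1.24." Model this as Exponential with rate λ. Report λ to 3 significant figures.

λ ≈ 0.559

Exponential median = ln 2 / λ, so λ = ln 2 / 1.24 = 0.559.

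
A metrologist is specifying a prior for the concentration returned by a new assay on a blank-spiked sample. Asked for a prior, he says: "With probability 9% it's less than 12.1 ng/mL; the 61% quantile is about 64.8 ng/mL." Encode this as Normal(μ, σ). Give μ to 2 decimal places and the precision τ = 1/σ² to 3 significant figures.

For Normal(μ,σ), the p-quantile is μ + z_p·σ. Here z_{0.09} = -1.341, z_{0.61} = 0.2793.
So 12.1 = μ − 1.341σ and 64.8 = μ + 0.2793σ.
Subtracting: σ = (64.8 − 12.1)/(0.2793 − (-1.341)) = 32.53.
Then μ = 12.1 − (-1.341)·32.53 = 55.71.
Precision τ = 1/σ² = 1/32.53² = 0.000945.

μ = 55.71, τ = 0.000945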